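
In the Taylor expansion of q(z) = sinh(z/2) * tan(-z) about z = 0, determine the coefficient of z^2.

Multiply the two series term by term and collect like powers.
q(0) = 0
q′(0) = 0
q′′(0) = -1

-1/2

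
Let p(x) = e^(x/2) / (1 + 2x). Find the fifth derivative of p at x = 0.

-95699/32

Write out both Maclaurin series and multiply, keeping only the needed powers.
The coefficient of x^5 in the expansion is -95699/3840, so p^(5)(0) = 5! * (-95699/3840) = -95699/32.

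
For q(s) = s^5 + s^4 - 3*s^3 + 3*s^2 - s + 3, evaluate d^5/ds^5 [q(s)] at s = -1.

The coefficient of (s + 1)^5 in the expansion is 1, so q^(5)(-1) = 5! * (1) = 120.

120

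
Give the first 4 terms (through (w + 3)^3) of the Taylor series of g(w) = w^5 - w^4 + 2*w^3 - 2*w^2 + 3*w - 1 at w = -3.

104*(w + 3)^3 - 344*(w + 3)^2 + 582*(w + 3) - 406

Differentiate repeatedly and evaluate at the center.
[(w + 3)^0] = -406;  [(w + 3)^1] = 582;  [(w + 3)^2] = -344;  [(w + 3)^3] = 104.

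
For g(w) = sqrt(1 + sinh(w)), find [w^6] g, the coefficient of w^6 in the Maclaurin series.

-2401/46080

Plug the Maclaurin series of the inner function into that of the outer and collect terms.
[w^0] = 1;  [w^1] = 1/2;  [w^2] = -1/8;  [w^3] = 7/48;  [w^4] = -31/384;  [w^5] = 241/3840;  [w^6] = -2401/46080.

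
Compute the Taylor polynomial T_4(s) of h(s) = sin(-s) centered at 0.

Use the known series and substitute for the argument.

s^3/6 - s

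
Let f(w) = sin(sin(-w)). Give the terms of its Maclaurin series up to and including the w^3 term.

w^3/3 - w

Compose series: expand the inner function first, then feed it into the outer expansion.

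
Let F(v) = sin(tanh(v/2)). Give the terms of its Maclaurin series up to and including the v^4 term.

-v^3/16 + v/2

Compose series: expand the inner function first, then feed it into the outer expansion.
F(0) = 0
F′(0) = 1/2
F′′(0) = 0
F′′′(0) = -3/8
F^(4)(0) = 0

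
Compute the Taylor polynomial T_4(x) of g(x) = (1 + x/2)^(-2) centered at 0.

Compute the successive derivatives at the expansion point and divide by k!.
[x^0] = 1;  [x^1] = -1;  [x^2] = 3/4;  [x^3] = -1/2;  [x^4] = 5/16.

5*x^4/16 - x^3/2 + 3*x^2/4 - x + 1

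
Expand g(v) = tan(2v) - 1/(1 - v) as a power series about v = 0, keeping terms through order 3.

5*v^3/3 - v^2 + v - 1

Combine the two series term by term.
g(0) = -1
g′(0) = 1
g′′(0) = -2
g′′′(0) = 10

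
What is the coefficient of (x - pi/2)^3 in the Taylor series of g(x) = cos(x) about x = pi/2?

1/6

Differentiate repeatedly and evaluate at the center.
g(pi/2) = 0
g′(pi/2) = -1
g′′(pi/2) = 0
g′′′(pi/2) = 1
The Taylor polynomial is Σ g^(k)(pi/2)/k! · (x - pi/2)^k.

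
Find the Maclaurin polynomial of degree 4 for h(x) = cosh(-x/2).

[x^0] = 1;  [x^1] = 0;  [x^2] = 1/8;  [x^3] = 0;  [x^4] = 1/384.

x^4/384 + x^2/8 + 1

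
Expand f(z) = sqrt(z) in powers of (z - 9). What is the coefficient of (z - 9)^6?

-7/60466176

Apply the Taylor formula c_k = f^(k)(a)/k!.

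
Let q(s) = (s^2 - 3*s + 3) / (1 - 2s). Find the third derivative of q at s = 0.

Multiply each power in the prefactor through the base expansion.
From the series, [s^3] q = 14; multiply by 3! = 6 to get 84.

84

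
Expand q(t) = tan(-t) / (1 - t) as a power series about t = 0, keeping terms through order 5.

-22*t^5/15 - 4*t^4/3 - 4*t^3/3 - t^2 - t

Multiply the two series term by term and collect like powers.
q(0) = 0
q′(0) = -1
q′′(0) = -2
q′′′(0) = -8
q^(4)(0) = -32
q^(5)(0) = -176
Dividing each by k! gives the coefficients c_0, ..., c_5.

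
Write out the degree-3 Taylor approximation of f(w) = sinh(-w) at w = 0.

-w^3/6 - w

Compute the successive derivatives at the expansion point and divide by k!.
[w^0] = 0;  [w^1] = -1;  [w^2] = 0;  [w^3] = -1/6.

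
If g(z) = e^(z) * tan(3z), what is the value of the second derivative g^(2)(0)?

6

Multiply the two series term by term and collect like powers.
The coefficient of z^2 in the expansion is 3, so g′′(0) = 2! * (3) = 6.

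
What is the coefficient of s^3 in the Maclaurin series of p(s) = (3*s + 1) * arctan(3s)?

Multiply each power in the prefactor through the base expansion.
p(0) = 0
p′(0) = 3
p′′(0) = 18
p′′′(0) = -54

-9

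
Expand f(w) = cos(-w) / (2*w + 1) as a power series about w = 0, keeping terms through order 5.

Expand 1/(denominator) as a geometric series and multiply by the numerator's series.
f(0) = 1
f′(0) = -2
f′′(0) = 7
f′′′(0) = -42
f^(4)(0) = 337
f^(5)(0) = -3370
Dividing each by k! gives the coefficients c_0, ..., c_5.

-337*w^5/12 + 337*w^4/24 - 7*w^3 + 7*w^2/2 - 2*w + 1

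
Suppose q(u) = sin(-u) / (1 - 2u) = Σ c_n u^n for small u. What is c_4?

Write out both Maclaurin series and multiply, keeping only the needed powers.

-23/3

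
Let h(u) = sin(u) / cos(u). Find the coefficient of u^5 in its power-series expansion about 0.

2/15

Write the quotient as an unknown series and match coefficients against numerator = denominator · series.
h(0) = 0
h′(0) = 1
h′′(0) = 0
h′′′(0) = 2
h^(4)(0) = 0
h^(5)(0) = 16
So c_5 = h^(5)(0)/5! = 2/15.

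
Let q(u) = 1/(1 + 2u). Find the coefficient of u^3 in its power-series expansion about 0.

Differentiate repeatedly and evaluate at the center.
q(0) = 1
q′(0) = -2
q′′(0) = 8
q′′′(0) = -48
So c_3 = q′′′(0)/3! = -8.

-8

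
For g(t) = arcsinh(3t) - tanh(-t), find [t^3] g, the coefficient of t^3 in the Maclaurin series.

-29/6

Add the two expansions coefficient-wise.
[t^0] = 0;  [t^1] = 4;  [t^2] = 0;  [t^3] = -29/6.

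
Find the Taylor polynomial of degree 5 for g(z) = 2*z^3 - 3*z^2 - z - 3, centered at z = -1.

2*(z + 1)^3 - 9*(z + 1)^2 + 11*(z + 1) - 7

Differentiate repeatedly and evaluate at the center.
g(-1) = -7
g′(-1) = 11
g′′(-1) = -18
g′′′(-1) = 12
g^(4)(-1) = 0
g^(5)(-1) = 0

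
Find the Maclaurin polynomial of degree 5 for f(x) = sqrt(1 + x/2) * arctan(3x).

Write out both Maclaurin series and multiply, keeping only the needed powers.
f(0) = 0
f′(0) = 3
f′′(0) = 3/2
f′′′(0) = -873/16
f^(4)(0) = -855/16
f^(5)(0) = 1501407/256
Then c_k = f^(k)(0)/k! gives each Taylor coefficient.

500469*x^5/10240 - 285*x^4/128 - 291*x^3/32 + 3*x^2/4 + 3*x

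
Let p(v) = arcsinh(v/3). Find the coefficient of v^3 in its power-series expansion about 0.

-1/162

Compute the successive derivatives at the expansion point and divide by k!.
p(0) = 0
p′(0) = 1/3
p′′(0) = 0
p′′′(0) = -1/27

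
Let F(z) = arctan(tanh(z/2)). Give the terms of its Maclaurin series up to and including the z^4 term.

Let u equal the inner series; expand the outer function in u and truncate.
F(0) = 0
F′(0) = 1/2
F′′(0) = 0
F′′′(0) = -1/2
F^(4)(0) = 0

-z^3/12 + z/2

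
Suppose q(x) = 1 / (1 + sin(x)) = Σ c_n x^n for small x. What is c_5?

Write 1/(1+u) = 1 - u + u^2 - u^3 + ... and substitute the series for u.
So c_5 = q^(5)(0)/5! = -61/120.

-61/120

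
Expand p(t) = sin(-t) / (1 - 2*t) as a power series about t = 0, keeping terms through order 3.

-23*t^3/6 - 2*t^2 - t

Use 1/(1 - r) = Σ r^k on the denominator, then take the Cauchy product.
p(0) = 0
p′(0) = -1
p′′(0) = -4
p′′′(0) = -23
The Taylor polynomial is Σ p^(k)(0)/k! · t^k.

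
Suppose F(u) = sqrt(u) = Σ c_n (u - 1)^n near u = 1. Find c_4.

Apply the Taylor formula c_k = f^(k)(a)/k!.
F(1) = 1
F′(1) = 1/2
F′′(1) = -1/4
F′′′(1) = 3/8
F^(4)(1) = -15/16
Then c_k = F^(k)(1)/k! gives each Taylor coefficient.

-5/128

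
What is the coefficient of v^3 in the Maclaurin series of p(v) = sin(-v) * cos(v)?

2/3

Take the Cauchy product of the two expansions.
[v^0] = 0;  [v^1] = -1;  [v^2] = 0;  [v^3] = 2/3.
So c_3 = p′′′(0)/3! = 2/3.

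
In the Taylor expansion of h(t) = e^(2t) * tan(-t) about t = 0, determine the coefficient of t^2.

-2

Multiply the two series term by term and collect like powers.
h(0) = 0
h′(0) = -1
h′′(0) = -4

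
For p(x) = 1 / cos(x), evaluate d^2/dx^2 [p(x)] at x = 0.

1

Invert the denominator's series and multiply.
From the series, [x^2] p = 1/2; multiply by 2! = 2 to get 1.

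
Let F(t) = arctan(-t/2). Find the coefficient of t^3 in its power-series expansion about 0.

Apply the Taylor formula c_k = f^(k)(a)/k!.
F(0) = 0
F′(0) = -1/2
F′′(0) = 0
F′′′(0) = 1/4
So c_3 = F′′′(0)/3! = 1/24.

1/24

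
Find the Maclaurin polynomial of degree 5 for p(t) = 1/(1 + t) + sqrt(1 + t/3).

Combine the two series term by term.

-62201*t^5/62208 + 10363*t^4/10368 - 431*t^3/432 + 71*t^2/72 - 5*t/6 + 2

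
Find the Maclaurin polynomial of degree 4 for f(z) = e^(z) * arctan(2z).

-7*z^4/3 - 5*z^3/3 + 2*z^2 + 2*z

Take the Cauchy product of the two expansions.
[z^0] = 0;  [z^1] = 2;  [z^2] = 2;  [z^3] = -5/3;  [z^4] = -7/3.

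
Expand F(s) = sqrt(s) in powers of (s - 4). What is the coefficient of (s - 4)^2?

[(s - 4)^0] = 2;  [(s - 4)^1] = 1/4;  [(s - 4)^2] = -1/64.

-1/64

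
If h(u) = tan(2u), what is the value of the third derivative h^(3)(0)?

16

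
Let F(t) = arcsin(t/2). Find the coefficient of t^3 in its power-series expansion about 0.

1/48

Compute the successive derivatives at the expansion point and divide by k!.
[t^0] = 0;  [t^1] = 1/2;  [t^2] = 0;  [t^3] = 1/48.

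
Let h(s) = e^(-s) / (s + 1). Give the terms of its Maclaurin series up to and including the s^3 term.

-8*s^3/3 + 5*s^2/2 - 2*s + 1

Use 1/(1 - r) = Σ r^k on the denominator, then take the Cauchy product.
[s^0] = 1;  [s^1] = -2;  [s^2] = 5/2;  [s^3] = -8/3.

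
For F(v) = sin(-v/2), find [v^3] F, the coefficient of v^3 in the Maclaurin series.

1/48

F(0) = 0
F′(0) = -1/2
F′′(0) = 0
F′′′(0) = 1/8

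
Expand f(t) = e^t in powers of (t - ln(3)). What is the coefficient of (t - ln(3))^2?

3/2

[(t - ln(3))^0] = 3;  [(t - ln(3))^1] = 3;  [(t - ln(3))^2] = 3/2.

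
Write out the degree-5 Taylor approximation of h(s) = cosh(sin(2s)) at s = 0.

-2*s^4 + 2*s^2 + 1

Let u equal the inner series; expand the outer function in u and truncate.
h(0) = 1
h′(0) = 0
h′′(0) = 4
h′′′(0) = 0
h^(4)(0) = -48
h^(5)(0) = 0
Then c_k = h^(k)(0)/k! gives each Taylor coefficient.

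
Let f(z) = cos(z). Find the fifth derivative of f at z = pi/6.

-1/2

The coefficient of (z - pi/6)^5 in the expansion is -1/240, so f^(5)(pi/6) = 5! * (-1/240) = -1/2.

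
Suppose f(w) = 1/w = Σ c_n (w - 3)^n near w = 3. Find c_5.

f(3) = 1/3
f′(3) = -1/9
f′′(3) = 2/27
f′′′(3) = -2/27
f^(4)(3) = 8/81
f^(5)(3) = -40/243

-1/729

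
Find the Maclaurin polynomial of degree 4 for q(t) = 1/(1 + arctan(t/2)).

Plug the Maclaurin series of the inner function into that of the outer and collect terms.
[t^0] = 1;  [t^1] = -1/2;  [t^2] = 1/4;  [t^3] = -1/12;  [t^4] = 1/48.

t^4/48 - t^3/12 + t^2/4 - t/2 + 1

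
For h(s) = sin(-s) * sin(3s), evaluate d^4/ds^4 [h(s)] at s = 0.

Take the Cauchy product of the two expansions.
The coefficient of s^4 in the expansion is 5, so h^(4)(0) = 4! * (5) = 120.

120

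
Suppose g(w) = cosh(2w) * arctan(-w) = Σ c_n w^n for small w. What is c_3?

-5/3

Multiply the two series term by term and collect like powers.
g(0) = 0
g′(0) = -1
g′′(0) = 0
g′′′(0) = -10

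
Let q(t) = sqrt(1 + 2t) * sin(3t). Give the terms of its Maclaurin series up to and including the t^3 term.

Take the Cauchy product of the two expansions.
q(0) = 0
q′(0) = 3
q′′(0) = 6
q′′′(0) = -36

-6*t^3 + 3*t^2 + 3*t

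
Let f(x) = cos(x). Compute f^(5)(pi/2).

-1

From the series, [(x - pi/2)^5] f = -1/120; multiply by 5! = 120 to get -1.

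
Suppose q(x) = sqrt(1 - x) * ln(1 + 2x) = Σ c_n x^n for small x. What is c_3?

Write out both Maclaurin series and multiply, keeping only the needed powers.
q(0) = 0
q′(0) = 2
q′′(0) = -6
q′′′(0) = 41/2
So c_3 = q′′′(0)/3! = 41/12.

41/12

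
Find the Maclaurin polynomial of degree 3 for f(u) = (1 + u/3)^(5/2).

f(0) = 1
f′(0) = 5/6
f′′(0) = 5/12
f′′′(0) = 5/72
The Taylor polynomial is Σ f^(k)(0)/k! · u^k.

5*u^3/432 + 5*u^2/24 + 5*u/6 + 1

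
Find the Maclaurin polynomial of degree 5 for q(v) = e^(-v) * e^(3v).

4*v^5/15 + 2*v^4/3 + 4*v^3/3 + 2*v^2 + 2*v + 1

Take the Cauchy product of the two expansions.
q(0) = 1
q′(0) = 2
q′′(0) = 4
q′′′(0) = 8
q^(4)(0) = 16
q^(5)(0) = 32
Then c_k = q^(k)(0)/k! gives each Taylor coefficient.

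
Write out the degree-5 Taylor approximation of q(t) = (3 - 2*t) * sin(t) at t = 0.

t^5/40 + t^4/3 - t^3/2 - 2*t^2 + 3*t

Distribute the polynomial across the series and collect like powers.
q(0) = 0
q′(0) = 3
q′′(0) = -4
q′′′(0) = -3
q^(4)(0) = 8
q^(5)(0) = 3
The Taylor polynomial is Σ q^(k)(0)/k! · t^k.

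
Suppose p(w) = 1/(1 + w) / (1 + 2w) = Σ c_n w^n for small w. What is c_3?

Expand each factor separately, then convolve coefficients.
[w^0] = 1;  [w^1] = -3;  [w^2] = 7;  [w^3] = -15.
So c_3 = p′′′(0)/3! = -15.

-15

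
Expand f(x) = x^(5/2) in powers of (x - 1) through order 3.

5*(x - 1)^3/16 + 15*(x - 1)^2/8 + 5*(x - 1)/2 + 1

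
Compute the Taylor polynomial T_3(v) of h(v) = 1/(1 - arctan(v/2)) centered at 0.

Let u equal the inner series; expand the outer function in u and truncate.

v^3/12 + v^2/4 + v/2 + 1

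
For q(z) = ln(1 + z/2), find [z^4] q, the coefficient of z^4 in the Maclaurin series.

-1/64

Use the known series and substitute for the argument.
[z^0] = 0;  [z^1] = 1/2;  [z^2] = -1/8;  [z^3] = 1/24;  [z^4] = -1/64.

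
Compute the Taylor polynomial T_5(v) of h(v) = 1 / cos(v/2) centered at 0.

5*v^4/384 + v^2/8 + 1

Divide the numerator series by the denominator series (power-series long division).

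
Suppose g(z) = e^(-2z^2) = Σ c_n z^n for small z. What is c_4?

g(0) = 1
g′(0) = 0
g′′(0) = -4
g′′′(0) = 0
g^(4)(0) = 48

2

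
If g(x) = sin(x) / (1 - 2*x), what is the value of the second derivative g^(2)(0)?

4

Expand 1/(denominator) as a geometric series and multiply by the numerator's series.
From the series, [x^2] g = 2; multiply by 2! = 2 to get 4.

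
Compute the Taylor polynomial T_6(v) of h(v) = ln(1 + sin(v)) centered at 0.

-v^6/45 + v^5/24 - v^4/12 + v^3/6 - v^2/2 + v

Compose series: expand the inner function first, then feed it into the outer expansion.
[v^0] = 0;  [v^1] = 1;  [v^2] = -1/2;  [v^3] = 1/6;  [v^4] = -1/12;  [v^5] = 1/24;  [v^6] = -1/45.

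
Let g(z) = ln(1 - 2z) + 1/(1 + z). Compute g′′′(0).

Add the two expansions coefficient-wise.
The coefficient of z^3 in the expansion is -11/3, so g′′′(0) = 3! * (-11/3) = -22.

-22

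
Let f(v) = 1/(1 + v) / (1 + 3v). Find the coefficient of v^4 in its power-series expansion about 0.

121

Multiply the two series term by term and collect like powers.
f(0) = 1
f′(0) = -4
f′′(0) = 26
f′′′(0) = -240
f^(4)(0) = 2904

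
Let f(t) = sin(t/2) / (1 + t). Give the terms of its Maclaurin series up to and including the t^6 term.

Expand each factor separately, then convolve coefficients.
f(0) = 0
f′(0) = 1/2
f′′(0) = -1
f′′′(0) = 23/8
f^(4)(0) = -23/2
f^(5)(0) = 1841/32
f^(6)(0) = -5523/16
The Taylor polynomial is Σ f^(k)(0)/k! · t^k.

-1841*t^6/3840 + 1841*t^5/3840 - 23*t^4/48 + 23*t^3/48 - t^2/2 + t/2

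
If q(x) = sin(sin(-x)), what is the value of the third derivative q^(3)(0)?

Substitute the inner expansion into the outer series and collect powers.
The coefficient of x^3 in the expansion is 1/3, so q′′′(0) = 3! * (1/3) = 2.

2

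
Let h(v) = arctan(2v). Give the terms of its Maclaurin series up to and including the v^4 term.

-8*v^3/3 + 2*v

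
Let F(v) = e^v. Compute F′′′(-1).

From the series, [(v + 1)^3] F = e^(-1)/6; multiply by 3! = 6 to get e^(-1).

e^(-1)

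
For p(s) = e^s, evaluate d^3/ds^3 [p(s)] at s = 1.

Apply the Taylor formula c_k = f^(k)(a)/k!.
The coefficient of (s - 1)^3 in the expansion is e/6, so p′′′(1) = 3! * (e/6) = e.

e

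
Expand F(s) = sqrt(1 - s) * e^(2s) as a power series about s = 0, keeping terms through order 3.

s^3/48 + 7*s^2/8 + 3*s/2 + 1

Take the Cauchy product of the two expansions.
F(0) = 1
F′(0) = 3/2
F′′(0) = 7/4
F′′′(0) = 1/8
Dividing each by k! gives the coefficients c_0, ..., c_3.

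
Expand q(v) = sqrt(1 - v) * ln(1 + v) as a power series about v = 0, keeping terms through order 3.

11*v^3/24 - v^2 + v

Multiply the two series term by term and collect like powers.
[v^0] = 0;  [v^1] = 1;  [v^2] = -1;  [v^3] = 11/24.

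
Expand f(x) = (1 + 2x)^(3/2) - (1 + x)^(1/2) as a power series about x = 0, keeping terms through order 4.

Combine the two series term by term.
[x^0] = 0;  [x^1] = 5/2;  [x^2] = 13/8;  [x^3] = -9/16;  [x^4] = 53/128.

53*x^4/128 - 9*x^3/16 + 13*x^2/8 + 5*x/2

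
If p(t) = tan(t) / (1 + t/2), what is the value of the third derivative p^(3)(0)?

7/2

Expand each factor separately, then convolve coefficients.
From the series, [t^3] p = 7/12; multiply by 3! = 6 to get 7/2.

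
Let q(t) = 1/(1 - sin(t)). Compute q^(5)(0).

61

Compose series: expand the inner function first, then feed it into the outer expansion.
The coefficient of t^5 in the expansion is 61/120, so q^(5)(0) = 5! * (61/120) = 61.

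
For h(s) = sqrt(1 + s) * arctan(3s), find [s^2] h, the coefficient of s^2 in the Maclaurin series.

Multiply the two series term by term and collect like powers.

3/2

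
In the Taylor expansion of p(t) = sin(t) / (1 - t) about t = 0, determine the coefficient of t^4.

Use 1/(1 - r) = Σ r^k on the denominator, then take the Cauchy product.
p(0) = 0
p′(0) = 1
p′′(0) = 2
p′′′(0) = 5
p^(4)(0) = 20
So c_4 = p^(4)(0)/4! = 5/6.

5/6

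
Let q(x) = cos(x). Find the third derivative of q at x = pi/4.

The coefficient of (x - pi/4)^3 in the expansion is sqrt(2)/12, so q′′′(pi/4) = 3! * (sqrt(2)/12) = sqrt(2)/2.

sqrt(2)/2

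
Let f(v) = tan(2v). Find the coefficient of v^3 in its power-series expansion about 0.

8/3

[v^0] = 0;  [v^1] = 2;  [v^2] = 0;  [v^3] = 8/3.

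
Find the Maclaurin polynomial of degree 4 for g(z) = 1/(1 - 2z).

g(0) = 1
g′(0) = 2
g′′(0) = 8
g′′′(0) = 48
g^(4)(0) = 384
Dividing each by k! gives the coefficients c_0, ..., c_4.

16*z^4 + 8*z^3 + 4*z^2 + 2*z + 1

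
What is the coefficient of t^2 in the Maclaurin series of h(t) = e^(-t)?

Use the known series and substitute for the argument.
h(0) = 1
h′(0) = -1
h′′(0) = 1

1/2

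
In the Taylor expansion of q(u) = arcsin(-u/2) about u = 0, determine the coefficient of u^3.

Apply the Taylor formula c_k = f^(k)(a)/k!.
q(0) = 0
q′(0) = -1/2
q′′(0) = 0
q′′′(0) = -1/8
Then c_k = q^(k)(0)/k! gives each Taylor coefficient.

-1/48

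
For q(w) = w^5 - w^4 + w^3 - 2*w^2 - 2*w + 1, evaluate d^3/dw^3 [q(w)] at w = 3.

Compute the successive derivatives at the expansion point and divide by k!.
From the series, [(w - 3)^3] q = 79; multiply by 3! = 6 to get 474.

474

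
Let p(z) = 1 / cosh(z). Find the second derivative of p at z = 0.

-1

Divide the numerator series by the denominator series (power-series long division).
The coefficient of z^2 in the expansion is -1/2, so p′′(0) = 2! * (-1/2) = -1.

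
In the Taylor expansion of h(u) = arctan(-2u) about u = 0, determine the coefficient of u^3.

8/3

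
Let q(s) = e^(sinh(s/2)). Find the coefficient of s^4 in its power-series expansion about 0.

Plug the Maclaurin series of the inner function into that of the outer and collect terms.
q(0) = 1
q′(0) = 1/2
q′′(0) = 1/4
q′′′(0) = 1/4
q^(4)(0) = 5/16
So c_4 = q^(4)(0)/4! = 5/384.

5/384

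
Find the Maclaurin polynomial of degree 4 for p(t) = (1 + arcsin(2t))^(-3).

272*t^4 - 84*t^3 + 24*t^2 - 6*t + 1

Substitute the inner expansion into the outer series and collect powers.
[t^0] = 1;  [t^1] = -6;  [t^2] = 24;  [t^3] = -84;  [t^4] = 272.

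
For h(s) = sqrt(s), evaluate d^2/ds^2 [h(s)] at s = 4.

-1/32

From the series, [(s - 4)^2] h = -1/64; multiply by 2! = 2 to get -1/32.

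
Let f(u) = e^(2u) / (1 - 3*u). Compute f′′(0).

Use 1/(1 - r) = Σ r^k on the denominator, then take the Cauchy product.
From the series, [u^2] f = 17; multiply by 2! = 2 to get 34.

34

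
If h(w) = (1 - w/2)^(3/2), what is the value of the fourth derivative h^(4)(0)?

The coefficient of w^4 in the expansion is 3/2048, so h^(4)(0) = 4! * (3/2048) = 9/256.

9/256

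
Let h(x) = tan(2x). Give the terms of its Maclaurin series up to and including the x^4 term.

Differentiate repeatedly and evaluate at the center.
h(0) = 0
h′(0) = 2
h′′(0) = 0
h′′′(0) = 16
h^(4)(0) = 0
Then c_k = h^(k)(0)/k! gives each Taylor coefficient.

8*x^3/3 + 2*x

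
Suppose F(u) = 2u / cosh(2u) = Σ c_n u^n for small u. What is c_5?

Invert the denominator's series and multiply.
F(0) = 0
F′(0) = 2
F′′(0) = 0
F′′′(0) = -24
F^(4)(0) = 0
F^(5)(0) = 800
So c_5 = F^(5)(0)/5! = 20/3.

20/3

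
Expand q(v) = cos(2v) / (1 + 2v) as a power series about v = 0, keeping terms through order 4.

Expand each factor separately, then convolve coefficients.
q(0) = 1
q′(0) = -2
q′′(0) = 4
q′′′(0) = -24
q^(4)(0) = 208
Dividing each by k! gives the coefficients c_0, ..., c_4.

26*v^4/3 - 4*v^3 + 2*v^2 - 2*v + 1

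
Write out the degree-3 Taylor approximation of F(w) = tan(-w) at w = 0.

-w^3/3 - w

F(0) = 0
F′(0) = -1
F′′(0) = 0
F′′′(0) = -2
Dividing each by k! gives the coefficients c_0, ..., c_3.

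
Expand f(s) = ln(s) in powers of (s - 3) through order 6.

-(s - 3)^6/4374 + (s - 3)^5/1215 - (s - 3)^4/324 + (s - 3)^3/81 - (s - 3)^2/18 + (s - 3)/3 + ln(3)

Differentiate repeatedly and evaluate at the center.
f(3) = ln(3)
f′(3) = 1/3
f′′(3) = -1/9
f′′′(3) = 2/27
f^(4)(3) = -2/27
f^(5)(3) = 8/81
f^(6)(3) = -40/243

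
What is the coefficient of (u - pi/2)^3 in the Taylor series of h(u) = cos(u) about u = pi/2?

Compute the successive derivatives at the expansion point and divide by k!.
h(pi/2) = 0
h′(pi/2) = -1
h′′(pi/2) = 0
h′′′(pi/2) = 1
So c_3 = h′′′(pi/2)/3! = 1/6.

1/6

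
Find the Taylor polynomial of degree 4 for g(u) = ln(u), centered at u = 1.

-(u - 1)^4/4 + (u - 1)^3/3 - (u - 1)^2/2 + (u - 1)

Use the known series and substitute for the argument.
g(1) = 0
g′(1) = 1
g′′(1) = -1
g′′′(1) = 2
g^(4)(1) = -6
Dividing each by k! gives the coefficients c_0, ..., c_4.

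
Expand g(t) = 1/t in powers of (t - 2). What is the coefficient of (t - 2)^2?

Apply the Taylor formula c_k = f^(k)(a)/k!.
[(t - 2)^0] = 1/2;  [(t - 2)^1] = -1/4;  [(t - 2)^2] = 1/8.

1/8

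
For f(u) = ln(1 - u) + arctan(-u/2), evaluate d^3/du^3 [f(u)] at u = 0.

Combine the two series term by term.
From the series, [u^3] f = -7/24; multiply by 3! = 6 to get -7/4.

-7/4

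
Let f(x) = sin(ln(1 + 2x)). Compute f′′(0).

-4

Let u equal the inner series; expand the outer function in u and truncate.
From the series, [x^2] f = -2; multiply by 2! = 2 to get -4.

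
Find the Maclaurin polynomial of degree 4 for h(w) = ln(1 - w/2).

Differentiate repeatedly and evaluate at the center.
[w^0] = 0;  [w^1] = -1/2;  [w^2] = -1/8;  [w^3] = -1/24;  [w^4] = -1/64.

-w^4/64 - w^3/24 - w^2/8 - w/2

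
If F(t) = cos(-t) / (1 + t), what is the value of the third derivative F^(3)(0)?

Take the Cauchy product of the two expansions.
The coefficient of t^3 in the expansion is -1/2, so F′′′(0) = 3! * (-1/2) = -3.

-3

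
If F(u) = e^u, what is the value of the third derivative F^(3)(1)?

From the series, [(u - 1)^3] F = e/6; multiply by 3! = 6 to get e.

e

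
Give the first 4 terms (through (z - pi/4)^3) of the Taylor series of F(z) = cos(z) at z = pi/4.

sqrt(2)*(z - pi/4)^3/12 - sqrt(2)*(z - pi/4)^2/4 - sqrt(2)*(z - pi/4)/2 + sqrt(2)/2

F(pi/4) = sqrt(2)/2
F′(pi/4) = -sqrt(2)/2
F′′(pi/4) = -sqrt(2)/2
F′′′(pi/4) = sqrt(2)/2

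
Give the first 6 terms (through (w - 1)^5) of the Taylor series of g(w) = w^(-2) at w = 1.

Differentiate repeatedly and evaluate at the center.
g(1) = 1
g′(1) = -2
g′′(1) = 6
g′′′(1) = -24
g^(4)(1) = 120
g^(5)(1) = -720

-6*(w - 1)^5 + 5*(w - 1)^4 - 4*(w - 1)^3 + 3*(w - 1)^2 - 2*(w - 1) + 1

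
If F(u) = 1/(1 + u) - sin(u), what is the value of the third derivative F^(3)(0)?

Add the two expansions coefficient-wise.
The coefficient of u^3 in the expansion is -5/6, so F′′′(0) = 3! * (-5/6) = -5.

-5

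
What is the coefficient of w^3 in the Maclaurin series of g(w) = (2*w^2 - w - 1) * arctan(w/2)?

25/24

Distribute the polynomial across the series and collect like powers.
So c_3 = g′′′(0)/3! = 25/24.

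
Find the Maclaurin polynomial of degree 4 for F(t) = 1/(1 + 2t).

F(0) = 1
F′(0) = -2
F′′(0) = 8
F′′′(0) = -48
F^(4)(0) = 384
Then c_k = F^(k)(0)/k! gives each Taylor coefficient.

16*t^4 - 8*t^3 + 4*t^2 - 2*t + 1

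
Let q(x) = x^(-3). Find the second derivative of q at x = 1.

12

The coefficient of (x - 1)^2 in the expansion is 6, so q′′(1) = 2! * (6) = 12.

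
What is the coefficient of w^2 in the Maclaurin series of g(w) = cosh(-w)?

1/2

[w^0] = 1;  [w^1] = 0;  [w^2] = 1/2.
So c_2 = g′′(0)/2! = 1/2.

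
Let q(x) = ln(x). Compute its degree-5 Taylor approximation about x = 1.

(x - 1)^5/5 - (x - 1)^4/4 + (x - 1)^3/3 - (x - 1)^2/2 + (x - 1)

q(1) = 0
q′(1) = 1
q′′(1) = -1
q′′′(1) = 2
q^(4)(1) = -6
q^(5)(1) = 24
The Taylor polynomial is Σ q^(k)(1)/k! · (x - 1)^k.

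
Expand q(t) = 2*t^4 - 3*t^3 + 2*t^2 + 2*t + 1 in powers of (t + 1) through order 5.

2*(t + 1)^4 - 11*(t + 1)^3 + 23*(t + 1)^2 - 19*(t + 1) + 6

Compute the successive derivatives at the expansion point and divide by k!.
[(t + 1)^0] = 6;  [(t + 1)^1] = -19;  [(t + 1)^2] = 23;  [(t + 1)^3] = -11;  [(t + 1)^4] = 2;  [(t + 1)^5] = 0.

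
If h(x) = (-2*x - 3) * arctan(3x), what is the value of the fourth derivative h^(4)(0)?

Multiply each power in the prefactor through the base expansion.
From the series, [x^4] h = 18; multiply by 4! = 24 to get 432.

432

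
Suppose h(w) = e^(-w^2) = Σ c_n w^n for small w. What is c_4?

h(0) = 1
h′(0) = 0
h′′(0) = -2
h′′′(0) = 0
h^(4)(0) = 12
So c_4 = h^(4)(0)/4! = 1/2.

1/2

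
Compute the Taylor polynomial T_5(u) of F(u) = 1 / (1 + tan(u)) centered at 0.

Use the geometric series for the reciprocal, then substitute.

-32*u^5/15 + 5*u^4/3 - 4*u^3/3 + u^2 - u + 1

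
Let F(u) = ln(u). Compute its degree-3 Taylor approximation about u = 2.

F(2) = ln(2)
F′(2) = 1/2
F′′(2) = -1/4
F′′′(2) = 1/4

(u - 2)^3/24 - (u - 2)^2/8 + (u - 2)/2 + ln(2)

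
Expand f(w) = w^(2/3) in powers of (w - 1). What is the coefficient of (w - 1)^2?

[(w - 1)^0] = 1;  [(w - 1)^1] = 2/3;  [(w - 1)^2] = -1/9.

-1/9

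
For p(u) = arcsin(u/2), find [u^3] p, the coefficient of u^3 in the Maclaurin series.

[u^0] = 0;  [u^1] = 1/2;  [u^2] = 0;  [u^3] = 1/48.

1/48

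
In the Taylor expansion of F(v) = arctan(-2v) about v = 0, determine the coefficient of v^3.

Compute the successive derivatives at the expansion point and divide by k!.
F(0) = 0
F′(0) = -2
F′′(0) = 0
F′′′(0) = 16
Dividing each by k! gives the coefficients c_0, ..., c_3.

8/3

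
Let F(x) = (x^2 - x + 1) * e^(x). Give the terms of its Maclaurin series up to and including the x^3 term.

2*x^3/3 + x^2/2 + 1

Multiply each power in the prefactor through the base expansion.
F(0) = 1
F′(0) = 0
F′′(0) = 1
F′′′(0) = 4
Dividing each by k! gives the coefficients c_0, ..., c_3.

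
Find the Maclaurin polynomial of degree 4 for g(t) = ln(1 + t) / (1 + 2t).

Take the Cauchy product of the two expansions.
g(0) = 0
g′(0) = 1
g′′(0) = -5
g′′′(0) = 32
g^(4)(0) = -262

-131*t^4/12 + 16*t^3/3 - 5*t^2/2 + t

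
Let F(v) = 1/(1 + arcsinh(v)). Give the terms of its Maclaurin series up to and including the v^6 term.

Compose series: expand the inner function first, then feed it into the outer expansion.

23*v^6/45 - 23*v^5/40 + 2*v^4/3 - 5*v^3/6 + v^2 - v + 1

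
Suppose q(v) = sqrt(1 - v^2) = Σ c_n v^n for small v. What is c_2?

[v^0] = 1;  [v^1] = 0;  [v^2] = -1/2.

-1/2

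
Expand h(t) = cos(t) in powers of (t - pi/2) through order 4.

Apply the Taylor formula c_k = f^(k)(a)/k!.
h(pi/2) = 0
h′(pi/2) = -1
h′′(pi/2) = 0
h′′′(pi/2) = 1
h^(4)(pi/2) = 0
The Taylor polynomial is Σ h^(k)(pi/2)/k! · (t - pi/2)^k.

(t - pi/2)^3/6 - (t - pi/2)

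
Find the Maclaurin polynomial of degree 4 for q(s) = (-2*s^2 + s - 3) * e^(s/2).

Multiply each power in the prefactor through the base expansion.
[s^0] = -3;  [s^1] = -1/2;  [s^2] = -15/8;  [s^3] = -15/16;  [s^4] = -91/384.

-91*s^4/384 - 15*s^3/16 - 15*s^2/8 - s/2 - 3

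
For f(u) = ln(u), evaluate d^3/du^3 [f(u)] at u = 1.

2

The coefficient of (u - 1)^3 in the expansion is 1/3, so f′′′(1) = 3! * (1/3) = 2.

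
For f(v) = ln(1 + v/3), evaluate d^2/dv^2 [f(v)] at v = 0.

-1/9

Differentiate repeatedly and evaluate at the center.
The coefficient of v^2 in the expansion is -1/18, so f′′(0) = 2! * (-1/18) = -1/9.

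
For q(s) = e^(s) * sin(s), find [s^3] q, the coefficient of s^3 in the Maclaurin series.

1/3

Take the Cauchy product of the two expansions.
q(0) = 0
q′(0) = 1
q′′(0) = 2
q′′′(0) = 2
So c_3 = q′′′(0)/3! = 1/3.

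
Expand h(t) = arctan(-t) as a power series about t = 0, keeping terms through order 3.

t^3/3 - t

[t^0] = 0;  [t^1] = -1;  [t^2] = 0;  [t^3] = 1/3.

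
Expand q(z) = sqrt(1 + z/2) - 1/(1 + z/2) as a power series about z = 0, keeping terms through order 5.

Expand each term separately and add.
q(0) = 0
q′(0) = 3/4
q′′(0) = -9/16
q′′′(0) = 51/64
q^(4)(0) = -399/256
q^(5)(0) = 3945/1024
The Taylor polynomial is Σ q^(k)(0)/k! · z^k.

263*z^5/8192 - 133*z^4/2048 + 17*z^3/128 - 9*z^2/32 + 3*z/4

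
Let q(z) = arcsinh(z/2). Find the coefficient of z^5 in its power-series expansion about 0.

3/1280

[z^0] = 0;  [z^1] = 1/2;  [z^2] = 0;  [z^3] = -1/48;  [z^4] = 0;  [z^5] = 3/1280.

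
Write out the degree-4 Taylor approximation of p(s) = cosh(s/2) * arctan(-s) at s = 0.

5*s^3/24 - s

Multiply the two series term by term and collect like powers.
[s^0] = 0;  [s^1] = -1;  [s^2] = 0;  [s^3] = 5/24;  [s^4] = 0.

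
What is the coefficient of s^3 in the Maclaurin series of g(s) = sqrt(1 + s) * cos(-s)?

Write out both Maclaurin series and multiply, keeping only the needed powers.
[s^0] = 1;  [s^1] = 1/2;  [s^2] = -5/8;  [s^3] = -3/16.

-3/16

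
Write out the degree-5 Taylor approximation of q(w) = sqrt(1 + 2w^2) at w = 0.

-w^4/2 + w^2 + 1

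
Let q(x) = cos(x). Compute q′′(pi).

Apply the Taylor formula c_k = f^(k)(a)/k!.
The coefficient of (x - pi)^2 in the expansion is 1/2, so q′′(pi) = 2! * (1/2) = 1.

1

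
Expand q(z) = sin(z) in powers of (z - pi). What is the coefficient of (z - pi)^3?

1/6

q(pi) = 0
q′(pi) = -1
q′′(pi) = 0
q′′′(pi) = 1
Dividing each by k! gives the coefficients c_0, ..., c_3.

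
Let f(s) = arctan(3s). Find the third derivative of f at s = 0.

-54

The coefficient of s^3 in the expansion is -9, so f′′′(0) = 3! * (-9) = -54.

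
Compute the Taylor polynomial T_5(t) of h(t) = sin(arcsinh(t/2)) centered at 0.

Substitute the inner expansion into the outer series and collect powers.
h(0) = 0
h′(0) = 1/2
h′′(0) = 0
h′′′(0) = -1/4
h^(4)(0) = 0
h^(5)(0) = 5/8
The Taylor polynomial is Σ h^(k)(0)/k! · t^k.

t^5/192 - t^3/24 + t/2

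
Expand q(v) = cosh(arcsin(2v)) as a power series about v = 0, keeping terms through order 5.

Plug the Maclaurin series of the inner function into that of the outer and collect terms.
[v^0] = 1;  [v^1] = 0;  [v^2] = 2;  [v^3] = 0;  [v^4] = 10/3;  [v^5] = 0.

10*v^4/3 + 2*v^2 + 1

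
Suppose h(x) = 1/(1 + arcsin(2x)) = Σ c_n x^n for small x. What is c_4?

64/3

Let u equal the inner series; expand the outer function in u and truncate.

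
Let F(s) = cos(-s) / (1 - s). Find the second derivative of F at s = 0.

Take the Cauchy product of the two expansions.
From the series, [s^2] F = 1/2; multiply by 2! = 2 to get 1.

1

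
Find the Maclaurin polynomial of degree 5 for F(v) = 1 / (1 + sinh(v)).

-181*v^5/120 + 4*v^4/3 - 7*v^3/6 + v^2 - v + 1

Use the geometric series for the reciprocal, then substitute.
F(0) = 1
F′(0) = -1
F′′(0) = 2
F′′′(0) = -7
F^(4)(0) = 32
F^(5)(0) = -181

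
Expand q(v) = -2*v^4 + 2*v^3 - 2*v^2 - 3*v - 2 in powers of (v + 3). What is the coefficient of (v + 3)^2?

Use the known series and substitute for the argument.
So c_2 = q′′(-3)/2! = -128.

-128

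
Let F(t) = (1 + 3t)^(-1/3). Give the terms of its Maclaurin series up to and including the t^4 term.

F(0) = 1
F′(0) = -1
F′′(0) = 4
F′′′(0) = -28
F^(4)(0) = 280

35*t^4/3 - 14*t^3/3 + 2*t^2 - t + 1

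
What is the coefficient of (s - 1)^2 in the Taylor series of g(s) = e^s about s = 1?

e/2

Use the known series and substitute for the argument.
So c_2 = g′′(1)/2! = e/2.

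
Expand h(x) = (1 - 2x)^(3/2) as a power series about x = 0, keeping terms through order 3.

Differentiate repeatedly and evaluate at the center.
h(0) = 1
h′(0) = -3
h′′(0) = 3
h′′′(0) = 3
Dividing each by k! gives the coefficients c_0, ..., c_3.

x^3/2 + 3*x^2/2 - 3*x + 1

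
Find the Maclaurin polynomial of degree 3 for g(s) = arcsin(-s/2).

[s^0] = 0;  [s^1] = -1/2;  [s^2] = 0;  [s^3] = -1/48.

-s^3/48 - s/2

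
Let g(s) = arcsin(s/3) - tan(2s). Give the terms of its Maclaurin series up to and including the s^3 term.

Add the two expansions coefficient-wise.
g(0) = 0
g′(0) = -5/3
g′′(0) = 0
g′′′(0) = -431/27
Then c_k = g^(k)(0)/k! gives each Taylor coefficient.

-431*s^3/162 - 5*s/3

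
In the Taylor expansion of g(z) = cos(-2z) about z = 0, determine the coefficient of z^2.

-2

Use the known series and substitute for the argument.
g(0) = 1
g′(0) = 0
g′′(0) = -4
Then c_k = g^(k)(0)/k! gives each Taylor coefficient.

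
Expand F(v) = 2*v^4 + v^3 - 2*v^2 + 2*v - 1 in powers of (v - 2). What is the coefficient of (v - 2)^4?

2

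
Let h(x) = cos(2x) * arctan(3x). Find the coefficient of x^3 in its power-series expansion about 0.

-15

Take the Cauchy product of the two expansions.
h(0) = 0
h′(0) = 3
h′′(0) = 0
h′′′(0) = -90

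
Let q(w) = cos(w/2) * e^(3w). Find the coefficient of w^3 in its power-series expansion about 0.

Expand each factor separately, then convolve coefficients.
[w^0] = 1;  [w^1] = 3;  [w^2] = 35/8;  [w^3] = 33/8.

33/8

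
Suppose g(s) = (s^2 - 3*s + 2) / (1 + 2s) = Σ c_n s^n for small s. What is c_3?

-30

Distribute the polynomial across the series and collect like powers.
g(0) = 2
g′(0) = -7
g′′(0) = 30
g′′′(0) = -180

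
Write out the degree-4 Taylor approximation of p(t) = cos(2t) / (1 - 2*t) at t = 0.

26*t^4/3 + 4*t^3 + 2*t^2 + 2*t + 1

Use 1/(1 - r) = Σ r^k on the denominator, then take the Cauchy product.
p(0) = 1
p′(0) = 2
p′′(0) = 4
p′′′(0) = 24
p^(4)(0) = 208
Dividing each by k! gives the coefficients c_0, ..., c_4.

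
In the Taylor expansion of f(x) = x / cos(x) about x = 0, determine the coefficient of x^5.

Divide the numerator series by the denominator series (power-series long division).
f(0) = 0
f′(0) = 1
f′′(0) = 0
f′′′(0) = 3
f^(4)(0) = 0
f^(5)(0) = 25
So c_5 = f^(5)(0)/5! = 5/24.

5/24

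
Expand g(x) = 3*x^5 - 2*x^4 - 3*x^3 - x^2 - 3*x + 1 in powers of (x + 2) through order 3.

g(-2) = -101
g′(-2) = 269
g′′(-2) = -542
g′′′(-2) = 798

133*(x + 2)^3 - 271*(x + 2)^2 + 269*(x + 2) - 101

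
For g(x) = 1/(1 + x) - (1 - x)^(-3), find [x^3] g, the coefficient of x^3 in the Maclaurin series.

-11

Combine the two series term by term.
g(0) = 0
g′(0) = -4
g′′(0) = -10
g′′′(0) = -66
The Taylor polynomial is Σ g^(k)(0)/k! · x^k.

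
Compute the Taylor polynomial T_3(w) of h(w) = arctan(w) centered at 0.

h(0) = 0
h′(0) = 1
h′′(0) = 0
h′′′(0) = -2

-w^3/3 + w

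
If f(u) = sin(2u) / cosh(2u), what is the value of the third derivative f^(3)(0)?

-32

Divide the numerator series by the denominator series (power-series long division).
The coefficient of u^3 in the expansion is -16/3, so f′′′(0) = 3! * (-16/3) = -32.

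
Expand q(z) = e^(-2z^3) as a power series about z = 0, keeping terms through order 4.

1 - 2*z^3

Differentiate repeatedly and evaluate at the center.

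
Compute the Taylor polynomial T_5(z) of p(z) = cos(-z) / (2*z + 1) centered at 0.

Use 1/(1 - r) = Σ r^k on the denominator, then take the Cauchy product.
[z^0] = 1;  [z^1] = -2;  [z^2] = 7/2;  [z^3] = -7;  [z^4] = 337/24;  [z^5] = -337/12.

-337*z^5/12 + 337*z^4/24 - 7*z^3 + 7*z^2/2 - 2*z + 1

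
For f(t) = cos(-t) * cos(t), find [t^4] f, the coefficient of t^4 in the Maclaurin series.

Take the Cauchy product of the two expansions.
f(0) = 1
f′(0) = 0
f′′(0) = -2
f′′′(0) = 0
f^(4)(0) = 8
So c_4 = f^(4)(0)/4! = 1/3.

1/3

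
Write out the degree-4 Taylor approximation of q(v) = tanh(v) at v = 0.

-v^3/3 + v

Apply the Taylor formula c_k = f^(k)(a)/k!.
q(0) = 0
q′(0) = 1
q′′(0) = 0
q′′′(0) = -2
q^(4)(0) = 0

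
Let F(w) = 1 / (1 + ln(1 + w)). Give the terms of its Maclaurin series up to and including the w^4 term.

11*w^4/3 - 7*w^3/3 + 3*w^2/2 - w + 1

Expand as Σ (-1)^k u^k with u equal to the inner function's series.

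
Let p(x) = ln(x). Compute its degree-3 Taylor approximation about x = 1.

(x - 1)^3/3 - (x - 1)^2/2 + (x - 1)

Use the known series and substitute for the argument.
p(1) = 0
p′(1) = 1
p′′(1) = -1
p′′′(1) = 2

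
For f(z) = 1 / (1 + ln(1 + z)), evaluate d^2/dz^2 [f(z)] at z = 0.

Expand as Σ (-1)^k u^k with u equal to the inner function's series.
The coefficient of z^2 in the expansion is 3/2, so f′′(0) = 2! * (3/2) = 3.

3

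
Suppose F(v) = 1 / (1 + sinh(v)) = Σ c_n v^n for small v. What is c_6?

Use the geometric series for the reciprocal, then substitute.
F(0) = 1
F′(0) = -1
F′′(0) = 2
F′′′(0) = -7
F^(4)(0) = 32
F^(5)(0) = -181
F^(6)(0) = 1232
The Taylor polynomial is Σ F^(k)(0)/k! · v^k.

77/45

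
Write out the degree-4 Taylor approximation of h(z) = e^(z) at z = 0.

h(0) = 1
h′(0) = 1
h′′(0) = 1
h′′′(0) = 1
h^(4)(0) = 1

z^4/24 + z^3/6 + z^2/2 + z + 1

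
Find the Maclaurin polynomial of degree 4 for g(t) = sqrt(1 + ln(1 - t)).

-143*t^4/384 - 17*t^3/48 - 3*t^2/8 - t/2 + 1

Plug the Maclaurin series of the inner function into that of the outer and collect terms.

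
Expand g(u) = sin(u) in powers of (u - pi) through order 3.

[(u - pi)^0] = 0;  [(u - pi)^1] = -1;  [(u - pi)^2] = 0;  [(u - pi)^3] = 1/6.

(u - pi)^3/6 - (u - pi)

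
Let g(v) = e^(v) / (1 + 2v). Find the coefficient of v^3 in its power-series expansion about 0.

Expand each factor separately, then convolve coefficients.
g(0) = 1
g′(0) = -1
g′′(0) = 5
g′′′(0) = -29
So c_3 = g′′′(0)/3! = -29/6.

-29/6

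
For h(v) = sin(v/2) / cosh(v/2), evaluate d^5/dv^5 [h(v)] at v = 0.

9/8

Invert the denominator's series and multiply.
The coefficient of v^5 in the expansion is 3/320, so h^(5)(0) = 5! * (3/320) = 9/8.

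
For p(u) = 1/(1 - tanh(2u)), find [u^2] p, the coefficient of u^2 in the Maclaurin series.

4

Plug the Maclaurin series of the inner function into that of the outer and collect terms.
p(0) = 1
p′(0) = 2
p′′(0) = 8
So c_2 = p′′(0)/2! = 4.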